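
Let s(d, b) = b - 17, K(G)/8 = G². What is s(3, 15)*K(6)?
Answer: -576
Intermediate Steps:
K(G) = 8*G²
s(d, b) = -17 + b
s(3, 15)*K(6) = (-17 + 15)*(8*6²) = -16*36 = -2*288 = -576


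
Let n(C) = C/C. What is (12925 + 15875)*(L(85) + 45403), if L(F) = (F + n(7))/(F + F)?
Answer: 22229556480/17 ≈ 1.3076e+9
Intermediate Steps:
n(C) = 1
L(F) = (1 + F)/(2*F) (L(F) = (F + 1)/(F + F) = (1 + F)/((2*F)) = (1 + F)*(1/(2*F)) = (1 + F)/(2*F))
(12925 + 15875)*(L(85) + 45403) = (12925 + 15875)*((½)*(1 + 85)/85 + 45403) = 28800*((½)*(1/85)*86 + 45403) = 28800*(43/85 + 45403) = 28800*(3859298/85) = 22229556480/17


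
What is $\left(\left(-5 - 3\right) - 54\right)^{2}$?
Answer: $3844$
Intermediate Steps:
$\left(\left(-5 - 3\right) - 54\right)^{2} = \left(-8 - 54\right)^{2} = \left(-62\right)^{2} = 3844$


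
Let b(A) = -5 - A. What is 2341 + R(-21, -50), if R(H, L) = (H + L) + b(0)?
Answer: 2265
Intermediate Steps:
R(H, L) = -5 + H + L (R(H, L) = (H + L) + (-5 - 1*0) = (H + L) + (-5 + 0) = (H + L) - 5 = -5 + H + L)
2341 + R(-21, -50) = 2341 + (-5 - 21 - 50) = 2341 - 76 = 2265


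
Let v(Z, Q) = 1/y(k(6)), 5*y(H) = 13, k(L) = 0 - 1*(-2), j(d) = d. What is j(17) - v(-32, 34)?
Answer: 216/13 ≈ 16.615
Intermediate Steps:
k(L) = 2 (k(L) = 0 + 2 = 2)
y(H) = 13/5 (y(H) = (1/5)*13 = 13/5)
v(Z, Q) = 5/13 (v(Z, Q) = 1/(13/5) = 5/13)
j(17) - v(-32, 34) = 17 - 1*5/13 = 17 - 5/13 = 216/13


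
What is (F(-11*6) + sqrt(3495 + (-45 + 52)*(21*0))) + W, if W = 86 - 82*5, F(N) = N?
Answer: -390 + sqrt(3495) ≈ -330.88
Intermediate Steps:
W = -324 (W = 86 - 410 = -324)
(F(-11*6) + sqrt(3495 + (-45 + 52)*(21*0))) + W = (-11*6 + sqrt(3495 + (-45 + 52)*(21*0))) - 324 = (-66 + sqrt(3495 + 7*0)) - 324 = (-66 + sqrt(3495 + 0)) - 324 = (-66 + sqrt(3495)) - 324 = -390 + sqrt(3495)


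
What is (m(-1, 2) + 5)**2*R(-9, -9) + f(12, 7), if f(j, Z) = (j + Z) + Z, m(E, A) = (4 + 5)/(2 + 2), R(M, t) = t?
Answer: -7153/16 ≈ -447.06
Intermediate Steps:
m(E, A) = 9/4
f(j, Z) = j + 2*Z (f(j, Z) = (Z + j) + Z = j + 2*Z)
(m(-1, 2) + 5)**2*R(-9, -9) + f(12, 7) = (9/4 + 5)**2*(-9) + (12 + 2*7) = (29/4)**2*(-9) + (12 + 14) = (841/16)*(-9) + 26 = -7569/16 + 26 = -7153/16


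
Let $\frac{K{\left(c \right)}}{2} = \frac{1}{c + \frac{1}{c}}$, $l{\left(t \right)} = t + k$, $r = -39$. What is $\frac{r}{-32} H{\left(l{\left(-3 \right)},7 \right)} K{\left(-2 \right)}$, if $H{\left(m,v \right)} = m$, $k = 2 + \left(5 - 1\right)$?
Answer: $- \frac{117}{40} \approx -2.925$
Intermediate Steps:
$k = 6$ ($k = 2 + \left(5 - 1\right) = 2 + 4 = 6$)
$l{\left(t \right)} = 6 + t$ ($l{\left(t \right)} = t + 6 = 6 + t$)
$K{\left(c \right)} = \frac{2}{c + \frac{1}{c}}$
$\frac{r}{-32} H{\left(l{\left(-3 \right)},7 \right)} K{\left(-2 \right)} = - \frac{39}{-32} \left(6 - 3\right) 2 \left(-2\right) \frac{1}{1 + \left(-2\right)^{2}} = \left(-39\right) \left(- \frac{1}{32}\right) 3 \cdot 2 \left(-2\right) \frac{1}{1 + 4} = \frac{39}{32} \cdot 3 \cdot 2 \left(-2\right) \frac{1}{5} = \frac{117 \cdot 2 \left(-2\right) \frac{1}{5}}{32} = \frac{117}{32} \left(- \frac{4}{5}\right) = - \frac{117}{40}$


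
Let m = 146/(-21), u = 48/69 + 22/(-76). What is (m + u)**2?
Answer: 14435782201/336869316 ≈ 42.853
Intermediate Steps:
u = 355/874 (u = 48*(1/69) + 22*(-1/76) = 16/23 - 11/38 = 355/874 ≈ 0.40618)
m = -146/21 (m = 146*(-1/21) = -146/21 ≈ -6.9524)
(m + u)**2 = (-146/21 + 355/874)**2 = (-120149/18354)**2 = 14435782201/336869316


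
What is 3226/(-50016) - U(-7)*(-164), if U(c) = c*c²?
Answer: -1406751629/25008 ≈ -56252.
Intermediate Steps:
U(c) = c³
3226/(-50016) - U(-7)*(-164) = 3226/(-50016) - (-7)³*(-164) = 3226*(-1/50016) - (-343)*(-164) = -1613/25008 - 1*56252 = -1613/25008 - 56252 = -1406751629/25008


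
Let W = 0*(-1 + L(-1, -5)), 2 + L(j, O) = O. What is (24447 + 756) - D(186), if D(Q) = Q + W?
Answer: 25017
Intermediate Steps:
L(j, O) = -2 + O
W = 0 (W = 0*(-1 + (-2 - 5)) = 0*(-1 - 7) = 0*(-8) = 0)
D(Q) = Q (D(Q) = Q + 0 = Q)
(24447 + 756) - D(186) = (24447 + 756) - 1*186 = 25203 - 186 = 25017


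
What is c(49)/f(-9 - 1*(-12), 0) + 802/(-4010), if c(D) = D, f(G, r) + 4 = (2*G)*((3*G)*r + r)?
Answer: -249/20 ≈ -12.450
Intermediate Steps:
f(G, r) = -4 + 2*G*(r + 3*G*r) (f(G, r) = -4 + (2*G)*((3*G)*r + r) = -4 + (2*G)*(3*G*r + r) = -4 + (2*G)*(r + 3*G*r) = -4 + 2*G*(r + 3*G*r))
c(49)/f(-9 - 1*(-12), 0) + 802/(-4010) = 49/(-4 + 2*(-9 - 1*(-12))*0 + 6*0*(-9 - 1*(-12))²) + 802/(-4010) = 49/(-4 + 2*(-9 + 12)*0 + 6*0*(-9 + 12)²) + 802*(-1/4010) = 49/(-4 + 2*3*0 + 6*0*3²) - ⅕ = 49/(-4 + 0 + 6*0*9) - ⅕ = 49/(-4 + 0 + 0) - ⅕ = 49/(-4) - ⅕ = 49*(-¼) - ⅕ = -49/4 - ⅕ = -249/20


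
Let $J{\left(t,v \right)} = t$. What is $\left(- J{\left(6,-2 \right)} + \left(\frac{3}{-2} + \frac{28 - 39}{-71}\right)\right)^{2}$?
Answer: $\frac{1087849}{20164} \approx 53.95$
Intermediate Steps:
$\left(- J{\left(6,-2 \right)} + \left(\frac{3}{-2} + \frac{28 - 39}{-71}\right)\right)^{2} = \left(\left(-1\right) 6 + \left(\frac{3}{-2} + \frac{28 - 39}{-71}\right)\right)^{2} = \left(-6 + \left(3 \left(- \frac{1}{2}\right) + \left(28 - 39\right) \left(- \frac{1}{71}\right)\right)\right)^{2} = \left(-6 - \frac{191}{142}\right)^{2} = \left(- \frac{1043}{142}\right)^{2} = \frac{1087849}{20164}$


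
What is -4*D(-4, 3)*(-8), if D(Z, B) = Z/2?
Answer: -64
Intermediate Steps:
D(Z, B) = Z/2 (D(Z, B) = Z*(1/2) = Z/2)
-4*D(-4, 3)*(-8) = -2*(-4)*(-8) = -4*(-2)*(-8) = 8*(-8) = -64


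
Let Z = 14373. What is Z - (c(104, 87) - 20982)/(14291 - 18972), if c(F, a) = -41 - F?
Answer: 67258886/4681 ≈ 14368.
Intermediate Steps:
Z - (c(104, 87) - 20982)/(14291 - 18972) = 14373 - ((-41 - 1*104) - 20982)/(14291 - 18972) = 14373 - ((-41 - 104) - 20982)/(-4681) = 14373 - (-145 - 20982)*(-1)/4681 = 14373 - (-21127)*(-1)/4681 = 14373 - 1*21127/4681 = 14373 - 21127/4681 = 67258886/4681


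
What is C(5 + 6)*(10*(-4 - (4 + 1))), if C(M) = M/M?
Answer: -90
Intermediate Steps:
C(M) = 1
C(5 + 6)*(10*(-4 - (4 + 1))) = 1*(10*(-4 - (4 + 1))) = 1*(10*(-4 - 1*5)) = 1*(10*(-4 - 5)) = 1*(10*(-9)) = 1*(-90) = -90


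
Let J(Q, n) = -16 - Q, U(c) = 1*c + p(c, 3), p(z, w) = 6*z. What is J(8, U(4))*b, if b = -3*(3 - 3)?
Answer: 0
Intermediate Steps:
b = 0 (b = -3*0 = 0)
U(c) = 7*c (U(c) = 1*c + 6*c = c + 6*c = 7*c)
J(8, U(4))*b = (-16 - 1*8)*0 = (-16 - 8)*0 = -24*0 = 0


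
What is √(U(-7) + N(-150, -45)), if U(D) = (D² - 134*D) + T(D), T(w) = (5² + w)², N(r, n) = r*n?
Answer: √8061 ≈ 89.783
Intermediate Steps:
N(r, n) = n*r
T(w) = (25 + w)²
U(D) = D² + (25 + D)² - 134*D (U(D) = (D² - 134*D) + (25 + D)² = D² + (25 + D)² - 134*D)
√(U(-7) + N(-150, -45)) = √((625 - 84*(-7) + 2*(-7)²) - 45*(-150)) = √((625 + 588 + 2*49) + 6750) = √((625 + 588 + 98) + 6750) = √(1311 + 6750) = √8061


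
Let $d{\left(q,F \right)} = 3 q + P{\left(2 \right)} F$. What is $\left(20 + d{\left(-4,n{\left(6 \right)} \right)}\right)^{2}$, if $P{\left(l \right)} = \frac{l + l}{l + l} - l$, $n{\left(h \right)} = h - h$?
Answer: $64$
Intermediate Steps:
$n{\left(h \right)} = 0$
$P{\left(l \right)} = 1 - l$ ($P{\left(l \right)} = \frac{2 l}{2 l} - l = 2 l \frac{1}{2 l} - l = 1 - l$)
$d{\left(q,F \right)} = - F + 3 q$ ($d{\left(q,F \right)} = 3 q + \left(1 - 2\right) F = 3 q - F = - F + 3 q$)
$\left(20 + d{\left(-4,n{\left(6 \right)} \right)}\right)^{2} = \left(20 + \left(\left(-1\right) 0 + 3 \left(-4\right)\right)\right)^{2} = \left(20 + \left(0 - 12\right)\right)^{2} = \left(20 - 12\right)^{2} = 8^{2} = 64$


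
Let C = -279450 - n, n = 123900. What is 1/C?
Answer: -1/403350 ≈ -2.4792e-6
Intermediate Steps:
C = -403350 (C = -279450 - 1*123900 = -279450 - 123900 = -403350)
1/C = 1/(-403350) = -1/403350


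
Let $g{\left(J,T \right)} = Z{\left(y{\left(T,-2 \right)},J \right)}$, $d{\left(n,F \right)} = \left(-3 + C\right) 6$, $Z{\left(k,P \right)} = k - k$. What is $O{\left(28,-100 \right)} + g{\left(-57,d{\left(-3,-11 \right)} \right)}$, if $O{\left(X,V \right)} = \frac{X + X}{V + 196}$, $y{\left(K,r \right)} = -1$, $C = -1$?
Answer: $\frac{7}{12} \approx 0.58333$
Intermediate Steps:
$Z{\left(k,P \right)} = 0$
$d{\left(n,F \right)} = -24$ ($d{\left(n,F \right)} = \left(-3 - 1\right) 6 = \left(-4\right) 6 = -24$)
$g{\left(J,T \right)} = 0$
$O{\left(X,V \right)} = \frac{2 X}{196 + V}$
$O{\left(28,-100 \right)} + g{\left(-57,d{\left(-3,-11 \right)} \right)} = 2 \cdot 28 \frac{1}{196 - 100} + 0 = 2 \cdot 28 \cdot \frac{1}{96} + 0 = \frac{7}{12} + 0 = \frac{7}{12}$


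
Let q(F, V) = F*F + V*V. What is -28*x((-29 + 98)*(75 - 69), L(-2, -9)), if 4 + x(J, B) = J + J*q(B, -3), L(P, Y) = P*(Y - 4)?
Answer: -7952000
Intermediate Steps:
L(P, Y) = P*(-4 + Y)
q(F, V) = F**2 + V**2
x(J, B) = -4 + J + J*(9 + B**2) (x(J, B) = -4 + (J + J*(B**2 + (-3)**2)) = -4 + (J + J*(B**2 + 9)) = -4 + (J + J*(9 + B**2)) = -4 + J + J*(9 + B**2))
-28*x((-29 + 98)*(75 - 69), L(-2, -9)) = -28*(-4 + (-29 + 98)*(75 - 69) + ((-29 + 98)*(75 - 69))*(9 + (-2*(-4 - 9))**2)) = -28*(-4 + 69*6 + (69*6)*(9 + (-2*(-13))**2)) = -28*(-4 + 414 + 414*(9 + 26**2)) = -28*(-4 + 414 + 414*(9 + 676)) = -28*(-4 + 414 + 414*685) = -28*(-4 + 414 + 283590) = -28*284000 = -7952000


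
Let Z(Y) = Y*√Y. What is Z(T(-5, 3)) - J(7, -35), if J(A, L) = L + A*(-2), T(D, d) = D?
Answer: 49 - 5*I*√5 ≈ 49.0 - 11.18*I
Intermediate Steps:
J(A, L) = L - 2*A
Z(Y) = Y^(3/2)
Z(T(-5, 3)) - J(7, -35) = (-5)^(3/2) - (-35 - 2*7) = -5*I*√5 - (-35 - 14) = -5*I*√5 - 1*(-49) = -5*I*√5 + 49 = 49 - 5*I*√5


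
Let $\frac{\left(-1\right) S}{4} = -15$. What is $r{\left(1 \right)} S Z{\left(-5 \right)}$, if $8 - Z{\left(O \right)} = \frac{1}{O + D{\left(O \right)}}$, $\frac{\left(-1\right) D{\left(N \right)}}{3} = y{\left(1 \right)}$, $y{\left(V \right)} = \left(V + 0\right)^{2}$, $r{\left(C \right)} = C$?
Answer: $\frac{975}{2} \approx 487.5$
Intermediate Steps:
$S = 60$ ($S = \left(-4\right) \left(-15\right) = 60$)
$y{\left(V \right)} = V^{2}$
$D{\left(N \right)} = -3$ ($D{\left(N \right)} = - 3 \cdot 1^{2} = \left(-3\right) 1 = -3$)
$Z{\left(O \right)} = 8 - \frac{1}{-3 + O}$ ($Z{\left(O \right)} = 8 - \frac{1}{O - 3} = 8 - \frac{1}{-3 + O}$)
$r{\left(1 \right)} S Z{\left(-5 \right)} = 1 \cdot 60 \frac{-25 + 8 \left(-5\right)}{-3 - 5} = 60 \frac{-25 - 40}{-8} = 60 \left(\left(- \frac{1}{8}\right) \left(-65\right)\right) = 60 \cdot \frac{65}{8} = \frac{975}{2}$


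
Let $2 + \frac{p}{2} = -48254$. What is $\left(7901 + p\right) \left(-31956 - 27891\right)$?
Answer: $5303102517$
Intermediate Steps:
$p = -96512$ ($p = -4 + 2 \left(-48254\right) = -4 - 96508 = -96512$)
$\left(7901 + p\right) \left(-31956 - 27891\right) = \left(7901 - 96512\right) \left(-31956 - 27891\right) = \left(-88611\right) \left(-59847\right) = 5303102517$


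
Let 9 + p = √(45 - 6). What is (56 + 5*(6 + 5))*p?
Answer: -999 + 111*√39 ≈ -305.81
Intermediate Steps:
p = -9 + √39 (p = -9 + √(45 - 6) = -9 + √39 ≈ -2.7550)
(56 + 5*(6 + 5))*p = (56 + 5*(6 + 5))*(-9 + √39) = (56 + 5*11)*(-9 + √39) = (56 + 55)*(-9 + √39) = 111*(-9 + √39) = -999 + 111*√39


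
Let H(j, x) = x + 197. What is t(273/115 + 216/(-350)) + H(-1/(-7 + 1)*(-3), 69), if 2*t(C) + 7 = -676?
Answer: -151/2 ≈ -75.500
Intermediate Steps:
t(C) = -683/2 (t(C) = -7/2 + (½)*(-676) = -7/2 - 338 = -683/2)
H(j, x) = 197 + x
t(273/115 + 216/(-350)) + H(-1/(-7 + 1)*(-3), 69) = -683/2 + (197 + 69) = -683/2 + 266 = -151/2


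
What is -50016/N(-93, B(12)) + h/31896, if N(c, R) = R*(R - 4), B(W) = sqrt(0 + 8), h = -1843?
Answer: 199411949/31896 + 6252*sqrt(2) ≈ 15094.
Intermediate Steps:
B(W) = 2*sqrt(2) (B(W) = sqrt(8) = 2*sqrt(2))
N(c, R) = R*(-4 + R)
-50016/N(-93, B(12)) + h/31896 = -50016*sqrt(2)/(4*(-4 + 2*sqrt(2))) - 1843/31896 = -50016*sqrt(2)/(4*(-4 + 2*sqrt(2))) - 1843*1/31896 = -12504*sqrt(2)/(-4 + 2*sqrt(2)) - 1843/31896 = -1843/31896 - 12504*sqrt(2)/(-4 + 2*sqrt(2))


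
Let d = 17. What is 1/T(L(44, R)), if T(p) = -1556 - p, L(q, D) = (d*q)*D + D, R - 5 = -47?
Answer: 1/29902 ≈ 3.3443e-5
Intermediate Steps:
R = -42 (R = 5 - 47 = -42)
L(q, D) = D + 17*D*q (L(q, D) = (17*q)*D + D = 17*D*q + D = D + 17*D*q)
1/T(L(44, R)) = 1/(-1556 - (-42)*(1 + 17*44)) = 1/(-1556 - (-42)*(1 + 748)) = 1/(-1556 - (-42)*749) = 1/(-1556 - 1*(-31458)) = 1/(-1556 + 31458) = 1/29902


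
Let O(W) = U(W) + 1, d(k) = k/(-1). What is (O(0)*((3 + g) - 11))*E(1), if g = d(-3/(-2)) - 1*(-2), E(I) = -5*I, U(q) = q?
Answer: 75/2 ≈ 37.500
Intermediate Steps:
d(k) = -k (d(k) = k*(-1) = -k)
O(W) = 1 + W (O(W) = W + 1 = 1 + W)
g = 1/2 (g = -(-3)/(-2) - 1*(-2) = -(-3)*(-1)/2 + 2 = -1*3/2 + 2 = -3/2 + 2 = 1/2 ≈ 0.50000)
(O(0)*((3 + g) - 11))*E(1) = ((1 + 0)*((3 + 1/2) - 11))*(-5*1) = (1*(7/2 - 11))*(-5) = (1*(-15/2))*(-5) = -15/2*(-5) = 75/2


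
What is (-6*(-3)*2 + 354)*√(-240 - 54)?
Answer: 2730*I*√6 ≈ 6687.1*I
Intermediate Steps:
(-6*(-3)*2 + 354)*√(-240 - 54) = (18*2 + 354)*√(-294) = (36 + 354)*(7*I*√6) = 390*(7*I*√6) = 2730*I*√6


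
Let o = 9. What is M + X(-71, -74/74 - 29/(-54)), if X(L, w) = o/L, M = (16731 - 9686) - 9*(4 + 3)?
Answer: 495713/71 ≈ 6981.9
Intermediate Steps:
M = 6982 (M = 7045 - 9*7 = 7045 - 63 = 6982)
X(L, w) = 9/L
M + X(-71, -74/74 - 29/(-54)) = 6982 + 9/(-71) = 6982 + 9*(-1/71) = 6982 - 9/71 = 495713/71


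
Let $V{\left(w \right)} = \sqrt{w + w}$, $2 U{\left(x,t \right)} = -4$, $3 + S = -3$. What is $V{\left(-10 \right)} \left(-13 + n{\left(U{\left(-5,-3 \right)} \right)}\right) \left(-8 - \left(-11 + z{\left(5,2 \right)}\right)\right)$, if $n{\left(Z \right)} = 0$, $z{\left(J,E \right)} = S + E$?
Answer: $- 182 i \sqrt{5} \approx - 406.96 i$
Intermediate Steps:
$S = -6$ ($S = -3 - 3 = -6$)
$U{\left(x,t \right)} = -2$ ($U{\left(x,t \right)} = \frac{1}{2} \left(-4\right) = -2$)
$z{\left(J,E \right)} = -6 + E$
$V{\left(w \right)} = \sqrt{2} \sqrt{w}$ ($V{\left(w \right)} = \sqrt{2 w} = \sqrt{2} \sqrt{w}$)
$V{\left(-10 \right)} \left(-13 + n{\left(U{\left(-5,-3 \right)} \right)}\right) \left(-8 - \left(-11 + z{\left(5,2 \right)}\right)\right) = \sqrt{2} \sqrt{-10} \left(-13 + 0\right) \left(-8 + \left(11 - \left(-6 + 2\right)\right)\right) = \sqrt{2} i \sqrt{10} \left(- 13 \left(-8 + \left(11 - -4\right)\right)\right) = 2 i \sqrt{5} \left(- 13 \left(-8 + \left(11 + 4\right)\right)\right) = 2 i \sqrt{5} \left(- 13 \left(-8 + 15\right)\right) = 2 i \sqrt{5} \left(\left(-13\right) 7\right) = 2 i \sqrt{5} \left(-91\right) = - 182 i \sqrt{5}$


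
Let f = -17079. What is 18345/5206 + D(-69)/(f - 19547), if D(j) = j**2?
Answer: 161779551/47668739 ≈ 3.3938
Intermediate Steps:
18345/5206 + D(-69)/(f - 19547) = 18345/5206 + (-69)**2/(-17079 - 19547) = 18345*(1/5206) + 4761/(-36626) = 18345/5206 + 4761*(-1/36626) = 18345/5206 - 4761/36626 = 161779551/47668739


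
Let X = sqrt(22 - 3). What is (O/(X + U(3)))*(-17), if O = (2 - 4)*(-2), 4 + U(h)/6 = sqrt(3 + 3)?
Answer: -68/(-24 + sqrt(19) + 6*sqrt(6)) ≈ 13.754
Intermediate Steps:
U(h) = -24 + 6*sqrt(6) (U(h) = -24 + 6*sqrt(3 + 3) = -24 + 6*sqrt(6))
X = sqrt(19) ≈ 4.3589
O = 4 (O = -2*(-2) = 4)
(O/(X + U(3)))*(-17) = (4/(sqrt(19) + (-24 + 6*sqrt(6))))*(-17) = (4/(-24 + sqrt(19) + 6*sqrt(6)))*(-17) = -68/(-24 + sqrt(19) + 6*sqrt(6))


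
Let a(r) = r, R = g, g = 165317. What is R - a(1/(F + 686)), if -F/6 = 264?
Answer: 148454667/898 ≈ 1.6532e+5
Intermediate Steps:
F = -1584 (F = -6*264 = -1584)
R = 165317
R - a(1/(F + 686)) = 165317 - 1/(-1584 + 686) = 165317 - 1/(-898) = 165317 - 1*(-1/898) = 165317 + 1/898 = 148454667/898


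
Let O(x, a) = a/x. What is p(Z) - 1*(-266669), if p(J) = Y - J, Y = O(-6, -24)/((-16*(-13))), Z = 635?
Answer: 13833769/52 ≈ 2.6603e+5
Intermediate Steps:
Y = 1/52 (Y = (-24/(-6))/((-16*(-13))) = -24*(-⅙)/208 = 4*(1/208) = 1/52 ≈ 0.019231)
p(J) = 1/52 - J
p(Z) - 1*(-266669) = (1/52 - 1*635) - 1*(-266669) = (1/52 - 635) + 266669 = -33019/52 + 266669 = 13833769/52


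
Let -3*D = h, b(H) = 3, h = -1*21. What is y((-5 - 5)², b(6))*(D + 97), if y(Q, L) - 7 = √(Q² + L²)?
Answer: 728 + 104*√10009 ≈ 11133.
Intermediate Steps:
h = -21
D = 7 (D = -⅓*(-21) = 7)
y(Q, L) = 7 + √(L² + Q²) (y(Q, L) = 7 + √(Q² + L²) = 7 + √(L² + Q²))
y((-5 - 5)², b(6))*(D + 97) = (7 + √(3² + ((-5 - 5)²)²))*(7 + 97) = (7 + √(9 + ((-10)²)²))*104 = (7 + √(9 + 100²))*104 = (7 + √(9 + 10000))*104 = (7 + √10009)*104 = 728 + 104*√10009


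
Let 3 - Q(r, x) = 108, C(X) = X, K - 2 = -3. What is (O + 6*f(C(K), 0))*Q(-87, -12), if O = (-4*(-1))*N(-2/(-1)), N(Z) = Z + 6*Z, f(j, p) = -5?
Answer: -2730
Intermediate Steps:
K = -1 (K = 2 - 3 = -1)
Q(r, x) = -105 (Q(r, x) = 3 - 1*108 = 3 - 108 = -105)
N(Z) = 7*Z
O = 56 (O = (-4*(-1))*(7*(-2/(-1))) = 4*(7*(-2*(-1))) = 4*(7*2) = 4*14 = 56)
(O + 6*f(C(K), 0))*Q(-87, -12) = (56 + 6*(-5))*(-105) = (56 - 30)*(-105) = 26*(-105) = -2730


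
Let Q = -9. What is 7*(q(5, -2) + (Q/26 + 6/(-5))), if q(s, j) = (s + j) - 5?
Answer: -3227/130 ≈ -24.823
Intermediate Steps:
q(s, j) = -5 + j + s (q(s, j) = (j + s) - 5 = -5 + j + s)
7*(q(5, -2) + (Q/26 + 6/(-5))) = 7*((-5 - 2 + 5) + (-9/26 + 6/(-5))) = 7*(-2 + (-9*1/26 + 6*(-1/5))) = 7*(-2 + (-9/26 - 6/5)) = 7*(-2 - 201/130) = 7*(-461/130) = -3227/130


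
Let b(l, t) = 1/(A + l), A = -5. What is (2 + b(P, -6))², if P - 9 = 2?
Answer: 169/36 ≈ 4.6944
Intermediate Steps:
P = 11 (P = 9 + 2 = 11)
b(l, t) = 1/(-5 + l)
(2 + b(P, -6))² = (2 + 1/(-5 + 11))² = (2 + 1/6)² = (2 + ⅙)² = (13/6)² = 169/36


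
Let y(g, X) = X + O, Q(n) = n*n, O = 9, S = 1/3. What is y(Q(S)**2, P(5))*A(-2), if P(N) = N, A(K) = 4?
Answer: 56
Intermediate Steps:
S = 1/3 (S = 1*(1/3) = 1/3 ≈ 0.33333)
Q(n) = n**2
y(g, X) = 9 + X (y(g, X) = X + 9 = 9 + X)
y(Q(S)**2, P(5))*A(-2) = (9 + 5)*4 = 14*4 = 56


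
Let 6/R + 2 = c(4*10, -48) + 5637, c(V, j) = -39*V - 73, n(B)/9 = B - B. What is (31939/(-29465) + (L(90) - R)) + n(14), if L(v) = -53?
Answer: -1062949993/19653155 ≈ -54.085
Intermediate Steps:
n(B) = 0 (n(B) = 9*(B - B) = 9*0 = 0)
c(V, j) = -73 - 39*V
R = 1/667 (R = 6/(-2 + ((-73 - 156*10) + 5637)) = 6/(-2 + ((-73 - 39*40) + 5637)) = 6/(-2 + ((-73 - 1560) + 5637)) = 6/(-2 + (-1633 + 5637)) = 6/(-2 + 4004) = 6/4002 = 6*(1/4002) = 1/667 ≈ 0.0014993)
(31939/(-29465) + (L(90) - R)) + n(14) = (31939/(-29465) + (-53 - 1*1/667)) + 0 = (31939*(-1/29465) + (-53 - 1/667)) + 0 = (-31939/29465 - 35352/667) + 0 = -1062949993/19653155 + 0 = -1062949993/19653155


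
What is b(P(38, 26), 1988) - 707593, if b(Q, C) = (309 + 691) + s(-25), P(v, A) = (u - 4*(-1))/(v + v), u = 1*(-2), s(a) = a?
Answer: -706618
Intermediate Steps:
u = -2
P(v, A) = 1/v (P(v, A) = (-2 - 4*(-1))/(v + v) = (-2 + 4)/((2*v)) = 2*(1/(2*v)) = 1/v)
b(Q, C) = 975 (b(Q, C) = (309 + 691) - 25 = 1000 - 25 = 975)
b(P(38, 26), 1988) - 707593 = 975 - 707593 = -706618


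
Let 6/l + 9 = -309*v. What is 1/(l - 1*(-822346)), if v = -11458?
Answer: 1180171/970508901168 ≈ 1.2160e-6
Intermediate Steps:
l = 2/1180171 (l = 6/(-9 - 309*(-11458)) = 6/(-9 + 3540522) = 6/3540513 = 6*(1/3540513) = 2/1180171 ≈ 1.6947e-6)
1/(l - 1*(-822346)) = 1/(2/1180171 - 1*(-822346)) = 1/(2/1180171 + 822346) = 1/(970508901168/1180171) = 1180171/970508901168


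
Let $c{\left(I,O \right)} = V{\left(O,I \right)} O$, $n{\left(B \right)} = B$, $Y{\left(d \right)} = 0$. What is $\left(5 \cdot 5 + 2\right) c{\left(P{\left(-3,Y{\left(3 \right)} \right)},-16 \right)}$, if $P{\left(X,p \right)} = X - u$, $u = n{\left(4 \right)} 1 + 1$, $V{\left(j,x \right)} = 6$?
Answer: $-2592$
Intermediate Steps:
$u = 5$ ($u = 4 \cdot 1 + 1 = 4 + 1 = 5$)
$P{\left(X,p \right)} = -5 + X$ ($P{\left(X,p \right)} = X - 5 = -5 + X$)
$c{\left(I,O \right)} = 6 O$
$\left(5 \cdot 5 + 2\right) c{\left(P{\left(-3,Y{\left(3 \right)} \right)},-16 \right)} = \left(5 \cdot 5 + 2\right) 6 \left(-16\right) = \left(25 + 2\right) \left(-96\right) = 27 \left(-96\right) = -2592$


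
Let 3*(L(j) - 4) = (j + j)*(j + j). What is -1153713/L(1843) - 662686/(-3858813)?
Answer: -621747608417/7489739939472 ≈ -0.083013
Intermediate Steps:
L(j) = 4 + 4*j**2/3 (L(j) = 4 + ((j + j)*(j + j))/3 = 4 + ((2*j)*(2*j))/3 = 4 + (4*j**2)/3 = 4 + 4*j**2/3)
-1153713/L(1843) - 662686/(-3858813) = -1153713/(4 + (4/3)*1843**2) - 662686/(-3858813) = -1153713/(4 + (4/3)*3396649) - 662686*(-1/3858813) = -1153713/(4 + 13586596/3) + 662686/3858813 = -1153713/13586608/3 + 662686/3858813 = -1153713*3/13586608 + 662686/3858813 = -3461139/13586608 + 662686/3858813 = -621747608417/7489739939472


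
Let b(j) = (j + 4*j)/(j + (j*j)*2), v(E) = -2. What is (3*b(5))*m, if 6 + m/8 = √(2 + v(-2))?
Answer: -720/11 ≈ -65.455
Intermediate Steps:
m = -48 (m = -48 + 8*√(2 - 2) = -48 + 8*√0 = -48 + 8*0 = -48 + 0 = -48)
b(j) = 5*j/(j + 2*j²) (b(j) = (5*j)/(j + j²*2) = (5*j)/(j + 2*j²) = 5*j/(j + 2*j²))
(3*b(5))*m = (3*(5/(1 + 2*5)))*(-48) = (3*(5/(1 + 10)))*(-48) = (3*(5/11))*(-48) = (15/11)*(-48) = -720/11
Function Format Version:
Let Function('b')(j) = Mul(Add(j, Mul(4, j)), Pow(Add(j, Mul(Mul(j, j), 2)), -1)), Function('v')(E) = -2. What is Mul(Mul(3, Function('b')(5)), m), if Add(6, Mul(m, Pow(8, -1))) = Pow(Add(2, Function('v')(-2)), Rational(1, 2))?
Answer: Rational(-720, 11) ≈ -65.455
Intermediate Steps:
m = -48 (m = Add(-48, Mul(8, Pow(Add(2, -2), Rational(1, 2)))) = Add(-48, Mul(8, Pow(0, Rational(1, 2)))) = Add(-48, Mul(8, 0)) = Add(-48, 0) = -48)
Function('b')(j) = Mul(5, j, Pow(Add(j, Mul(2, Pow(j, 2))), -1)) (Function('b')(j) = Mul(Mul(5, j), Pow(Add(j, Mul(Pow(j, 2), 2)), -1)) = Mul(Mul(5, j), Pow(Add(j, Mul(2, Pow(j, 2))), -1)) = Mul(5, j, Pow(Add(j, Mul(2, Pow(j, 2))), -1)))
Mul(Mul(3, Function('b')(5)), m) = Mul(Mul(3, Mul(5, Pow(Add(1, Mul(2, 5)), -1))), -48) = Mul(Mul(3, Mul(5, Pow(Add(1, 10), -1))), -48) = Mul(Mul(3, Mul(5, Pow(11, -1))), -48) = Mul(Mul(3, Mul(5, Rational(1, 11))), -48) = Mul(Mul(3, Rational(5, 11)), -48) = Mul(Rational(15, 11), -48) = Rational(-720, 11)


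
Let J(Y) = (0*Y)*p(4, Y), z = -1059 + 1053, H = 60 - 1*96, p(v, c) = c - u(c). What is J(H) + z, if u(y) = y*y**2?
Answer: -6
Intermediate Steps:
u(y) = y**3
p(v, c) = c - c**3
H = -36 (H = 60 - 96 = -36)
z = -6
J(Y) = 0 (J(Y) = (0*Y)*(Y - Y**3) = 0*(Y - Y**3) = 0)
J(H) + z = 0 - 6 = -6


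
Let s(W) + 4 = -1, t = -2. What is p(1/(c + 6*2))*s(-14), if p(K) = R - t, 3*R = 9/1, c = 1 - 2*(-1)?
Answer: -25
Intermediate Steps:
s(W) = -5 (s(W) = -4 - 1 = -5)
c = 3 (c = 1 + 2 = 3)
R = 3 (R = (9/1)/3 = (9*1)/3 = (⅓)*9 = 3)
p(K) = 5 (p(K) = 3 - 1*(-2) = 3 + 2 = 5)
p(1/(c + 6*2))*s(-14) = 5*(-5) = -25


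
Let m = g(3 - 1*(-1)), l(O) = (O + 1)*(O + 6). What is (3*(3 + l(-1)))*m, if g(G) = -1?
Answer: -9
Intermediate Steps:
l(O) = (1 + O)*(6 + O)
m = -1
(3*(3 + l(-1)))*m = (3*(3 + (6 + (-1)² + 7*(-1))))*(-1) = (3*(3 + (6 + 1 - 7)))*(-1) = (3*(3 + 0))*(-1) = (3*3)*(-1) = 9*(-1) = -9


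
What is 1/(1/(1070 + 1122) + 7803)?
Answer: 2192/17104177 ≈ 0.00012816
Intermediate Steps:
1/(1/(1070 + 1122) + 7803) = 1/(1/2192 + 7803) = 1/(17104177/2192) = 2192/17104177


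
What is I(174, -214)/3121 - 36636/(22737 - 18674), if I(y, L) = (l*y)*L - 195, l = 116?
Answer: -17664757929/12680623 ≈ -1393.1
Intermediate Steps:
I(y, L) = -195 + 116*L*y (I(y, L) = (116*y)*L - 195 = 116*L*y - 195 = -195 + 116*L*y)
I(174, -214)/3121 - 36636/(22737 - 18674) = (-195 + 116*(-214)*174)/3121 - 36636/(22737 - 18674) = (-195 - 4319376)*(1/3121) - 36636/4063 = -4319571*1/3121 - 36636*1/4063 = -4319571/3121 - 36636/4063 = -17664757929/12680623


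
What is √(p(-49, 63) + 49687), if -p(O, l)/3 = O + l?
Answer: √49645 ≈ 222.81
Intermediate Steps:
p(O, l) = -3*O - 3*l (p(O, l) = -3*(O + l) = -3*O - 3*l)
√(p(-49, 63) + 49687) = √((-3*(-49) - 3*63) + 49687) = √((147 - 189) + 49687) = √(-42 + 49687) = √49645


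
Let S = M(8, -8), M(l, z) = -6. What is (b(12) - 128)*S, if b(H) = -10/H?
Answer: 773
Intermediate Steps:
S = -6
(b(12) - 128)*S = (-10/12 - 128)*(-6) = (-10*1/12 - 128)*(-6) = (-⅚ - 128)*(-6) = -773/6*(-6) = 773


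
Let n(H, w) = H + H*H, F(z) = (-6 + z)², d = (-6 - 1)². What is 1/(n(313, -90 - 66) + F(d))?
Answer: 1/100131 ≈ 9.9869e-6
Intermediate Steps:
d = 49 (d = (-7)² = 49)
n(H, w) = H + H²
1/(n(313, -90 - 66) + F(d)) = 1/(313*(1 + 313) + (-6 + 49)²) = 1/(313*314 + 43²) = 1/(98282 + 1849) = 1/100131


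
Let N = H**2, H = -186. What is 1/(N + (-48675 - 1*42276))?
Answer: -1/56355 ≈ -1.7745e-5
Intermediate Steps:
N = 34596 (N = (-186)**2 = 34596)
1/(N + (-48675 - 1*42276)) = 1/(34596 + (-48675 - 1*42276)) = 1/(34596 + (-48675 - 42276)) = 1/(34596 - 90951) = 1/(-56355) = -1/56355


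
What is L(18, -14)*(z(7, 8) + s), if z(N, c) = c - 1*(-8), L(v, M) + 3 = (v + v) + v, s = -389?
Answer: -19023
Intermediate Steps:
L(v, M) = -3 + 3*v (L(v, M) = -3 + ((v + v) + v) = -3 + (2*v + v) = -3 + 3*v)
z(N, c) = 8 + c (z(N, c) = c + 8 = 8 + c)
L(18, -14)*(z(7, 8) + s) = (-3 + 3*18)*((8 + 8) - 389) = (-3 + 54)*(16 - 389) = 51*(-373) = -19023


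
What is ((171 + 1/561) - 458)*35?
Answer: -5635210/561 ≈ -10045.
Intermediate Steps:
((171 + 1/561) - 458)*35 = (95932/561 - 458)*35 = -161006/561*35 = -5635210/561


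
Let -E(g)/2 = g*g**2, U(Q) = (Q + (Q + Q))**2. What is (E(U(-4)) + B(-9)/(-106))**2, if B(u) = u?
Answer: 400725207151902801/11236 ≈ 3.5664e+13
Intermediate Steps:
U(Q) = 9*Q**2 (U(Q) = (Q + 2*Q)**2 = (3*Q)**2 = 9*Q**2)
E(g) = -2*g**3 (E(g) = -2*g*g**2 = -2*g**3)
(E(U(-4)) + B(-9)/(-106))**2 = (-2*(9*(-4)**2)**3 - 9/(-106))**2 = (-2*(9*16)**3 - 9*(-1/106))**2 = (-2*144**3 + 9/106)**2 = (-2*2985984 + 9/106)**2 = (-5971968 + 9/106)**2 = (-633028599/106)**2 = 400725207151902801/11236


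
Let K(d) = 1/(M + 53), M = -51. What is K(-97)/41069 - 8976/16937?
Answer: -737253751/1391171306 ≈ -0.52995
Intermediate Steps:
K(d) = ½ (K(d) = 1/(-51 + 53) = 1/2 = ½)
K(-97)/41069 - 8976/16937 = (½)/41069 - 8976/16937 = (½)*(1/41069) - 8976*1/16937 = 1/82138 - 8976/16937 = -737253751/1391171306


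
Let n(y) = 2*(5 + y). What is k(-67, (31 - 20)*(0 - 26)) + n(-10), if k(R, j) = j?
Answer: -296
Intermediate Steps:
n(y) = 10 + 2*y
k(-67, (31 - 20)*(0 - 26)) + n(-10) = (31 - 20)*(0 - 26) + (10 + 2*(-10)) = 11*(-26) + (10 - 20) = -286 - 10 = -296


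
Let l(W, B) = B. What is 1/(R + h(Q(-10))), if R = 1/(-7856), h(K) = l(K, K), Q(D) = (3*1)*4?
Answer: 7856/94271 ≈ 0.083334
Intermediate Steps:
Q(D) = 12 (Q(D) = 3*4 = 12)
h(K) = K
R = -1/7856 ≈ -0.00012729
1/(R + h(Q(-10))) = 1/(-1/7856 + 12) = 1/(94271/7856) = 7856/94271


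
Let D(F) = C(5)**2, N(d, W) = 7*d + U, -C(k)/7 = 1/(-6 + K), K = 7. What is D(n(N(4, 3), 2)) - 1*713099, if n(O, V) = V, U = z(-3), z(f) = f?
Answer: -713050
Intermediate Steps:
U = -3
C(k) = -7 (C(k) = -7/(-6 + 7) = -7/1 = -7*1 = -7)
N(d, W) = -3 + 7*d (N(d, W) = 7*d - 3 = -3 + 7*d)
D(F) = 49 (D(F) = (-7)**2 = 49)
D(n(N(4, 3), 2)) - 1*713099 = 49 - 1*713099 = 49 - 713099 = -713050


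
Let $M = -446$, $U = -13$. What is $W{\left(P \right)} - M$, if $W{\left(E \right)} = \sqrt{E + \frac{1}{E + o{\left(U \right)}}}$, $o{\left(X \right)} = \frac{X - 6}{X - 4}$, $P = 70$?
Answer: $446 + \frac{\sqrt{102338223}}{1209} \approx 454.37$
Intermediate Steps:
$o{\left(X \right)} = \frac{-6 + X}{-4 + X}$
$W{\left(E \right)} = \sqrt{E + \frac{1}{\frac{19}{17} + E}}$ ($W{\left(E \right)} = \sqrt{E + \frac{1}{E + \frac{-6 - 13}{-4 - 13}}} = \sqrt{E + \frac{1}{E + \frac{1}{-17} \left(-19\right)}} = \sqrt{E + \frac{1}{E - - \frac{19}{17}}} = \sqrt{E + \frac{1}{E + \frac{19}{17}}} = \sqrt{E + \frac{1}{\frac{19}{17} + E}}$)
$W{\left(P \right)} - M = \sqrt{\frac{17 + 70 \left(19 + 17 \cdot 70\right)}{19 + 17 \cdot 70}} - -446 = \sqrt{\frac{17 + 70 \left(19 + 1190\right)}{19 + 1190}} + 446 = \sqrt{\frac{17 + 70 \cdot 1209}{1209}} + 446 = \sqrt{\frac{17 + 84630}{1209}} + 446 = \sqrt{\frac{1}{1209} \cdot 84647} + 446 = \sqrt{\frac{84647}{1209}} + 446 = \frac{\sqrt{102338223}}{1209} + 446 = 446 + \frac{\sqrt{102338223}}{1209}$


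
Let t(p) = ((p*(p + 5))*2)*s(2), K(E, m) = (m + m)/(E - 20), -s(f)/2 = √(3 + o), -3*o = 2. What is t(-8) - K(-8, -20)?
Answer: -10/7 - 32*√21 ≈ -148.07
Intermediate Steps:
o = -⅔ (o = -⅓*2 = -⅔ ≈ -0.66667)
s(f) = -2*√21/3 (s(f) = -2*√(3 - ⅔) = -2*√21/3)
K(E, m) = 2*m/(-20 + E) (K(E, m) = (2*m)/(-20 + E) = 2*m/(-20 + E))
t(p) = -4*p*√21*(5 + p)/3 (t(p) = ((p*(p + 5))*2)*(-2*√21/3) = ((p*(5 + p))*2)*(-2*√21/3) = (2*p*(5 + p))*(-2*√21/3) = -4*p*√21*(5 + p)/3)
t(-8) - K(-8, -20) = -4/3*(-8)*√21*(5 - 8) - 2*(-20)/(-20 - 8) = -4/3*(-8)*√21*(-3) - 2*(-20)/(-28) = -32*√21 - 2*(-20)*(-1)/28 = -32*√21 - 1*10/7 = -32*√21 - 10/7 = -10/7 - 32*√21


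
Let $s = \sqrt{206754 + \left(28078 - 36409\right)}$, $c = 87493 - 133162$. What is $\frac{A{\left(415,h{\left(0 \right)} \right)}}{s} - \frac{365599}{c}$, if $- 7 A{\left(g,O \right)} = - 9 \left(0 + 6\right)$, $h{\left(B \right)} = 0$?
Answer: $\frac{28123}{3513} + \frac{6 \sqrt{22047}}{51443} \approx 8.0227$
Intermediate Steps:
$A{\left(g,O \right)} = \frac{54}{7}$ ($A{\left(g,O \right)} = - \frac{\left(-9\right) \left(0 + 6\right)}{7} = - \frac{\left(-9\right) 6}{7} = \left(- \frac{1}{7}\right) \left(-54\right) = \frac{54}{7}$)
$c = -45669$ ($c = 87493 - 133162 = -45669$)
$s = 3 \sqrt{22047}$ ($s = \sqrt{206754 - 8331} = \sqrt{198423} = 3 \sqrt{22047} \approx 445.45$)
$\frac{A{\left(415,h{\left(0 \right)} \right)}}{s} - \frac{365599}{c} = \frac{54}{7 \cdot 3 \sqrt{22047}} - \frac{365599}{-45669} = \frac{54 \frac{\sqrt{22047}}{66141}}{7} - - \frac{28123}{3513} = \frac{6 \sqrt{22047}}{51443} + \frac{28123}{3513} = \frac{28123}{3513} + \frac{6 \sqrt{22047}}{51443}$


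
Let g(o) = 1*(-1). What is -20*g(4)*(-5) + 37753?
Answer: 37653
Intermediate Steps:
g(o) = -1
-20*g(4)*(-5) + 37753 = -20*(-1)*(-5) + 37753 = 20*(-5) + 37753 = -100 + 37753 = 37653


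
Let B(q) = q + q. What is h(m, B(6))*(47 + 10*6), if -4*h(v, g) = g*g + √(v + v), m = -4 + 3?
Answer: -3852 - 107*I*√2/4 ≈ -3852.0 - 37.83*I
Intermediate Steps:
m = -1
B(q) = 2*q
h(v, g) = -g²/4 - √2*√v/4 (h(v, g) = -(g*g + √(v + v))/4 = -(g² + √(2*v))/4 = -(g² + √2*√v)/4 = -g²/4 - √2*√v/4)
h(m, B(6))*(47 + 10*6) = (-(2*6)²/4 - √2*√(-1)/4)*(47 + 10*6) = (-¼*12² - √2*I/4)*(47 + 60) = (-¼*144 - I*√2/4)*107 = (-36 - I*√2/4)*107 = -3852 - 107*I*√2/4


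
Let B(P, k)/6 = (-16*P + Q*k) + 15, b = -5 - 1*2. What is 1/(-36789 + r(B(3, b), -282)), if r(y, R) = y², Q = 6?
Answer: 1/165711 ≈ 6.0346e-6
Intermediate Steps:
b = -7 (b = -5 - 2 = -7)
B(P, k) = 90 - 96*P + 36*k (B(P, k) = 6*((-16*P + 6*k) + 15) = 6*(15 - 16*P + 6*k) = 90 - 96*P + 36*k)
1/(-36789 + r(B(3, b), -282)) = 1/(-36789 + (90 - 96*3 + 36*(-7))²) = 1/(-36789 + (90 - 288 - 252)²) = 1/(-36789 + (-450)²) = 1/(-36789 + 202500) = 1/165711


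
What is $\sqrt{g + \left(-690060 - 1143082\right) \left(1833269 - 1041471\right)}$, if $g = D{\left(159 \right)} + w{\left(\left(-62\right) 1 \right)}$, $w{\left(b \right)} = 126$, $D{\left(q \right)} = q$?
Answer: $i \sqrt{1451478169031} \approx 1.2048 \cdot 10^{6} i$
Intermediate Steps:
$g = 285$ ($g = 159 + 126 = 285$)
$\sqrt{g + \left(-690060 - 1143082\right) \left(1833269 - 1041471\right)} = \sqrt{285 + \left(-690060 - 1143082\right) \left(1833269 - 1041471\right)} = \sqrt{285 - 1451478169316} = \sqrt{-1451478169031} = i \sqrt{1451478169031}$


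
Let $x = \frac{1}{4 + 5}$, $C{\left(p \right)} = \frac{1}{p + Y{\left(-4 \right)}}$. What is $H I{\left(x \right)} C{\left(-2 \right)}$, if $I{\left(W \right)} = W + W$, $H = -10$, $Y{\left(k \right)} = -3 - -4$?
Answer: $\frac{20}{9} \approx 2.2222$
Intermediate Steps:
$Y{\left(k \right)} = 1$ ($Y{\left(k \right)} = -3 + 4 = 1$)
$C{\left(p \right)} = \frac{1}{1 + p}$ ($C{\left(p \right)} = \frac{1}{p + 1} = \frac{1}{1 + p}$)
$x = \frac{1}{9} \approx 0.11111$
$I{\left(W \right)} = 2 W$
$H I{\left(x \right)} C{\left(-2 \right)} = \frac{\left(-10\right) 2 \cdot \frac{1}{9}}{1 - 2} = \frac{\left(-10\right) \frac{2}{9}}{-1} = \left(- \frac{20}{9}\right) \left(-1\right) = \frac{20}{9}$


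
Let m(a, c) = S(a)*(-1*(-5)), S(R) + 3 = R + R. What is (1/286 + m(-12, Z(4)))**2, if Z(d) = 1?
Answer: 1490654881/81796 ≈ 18224.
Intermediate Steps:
S(R) = -3 + 2*R (S(R) = -3 + (R + R) = -3 + 2*R)
m(a, c) = -15 + 10*a (m(a, c) = (-3 + 2*a)*(-1*(-5)) = (-3 + 2*a)*5 = -15 + 10*a)
(1/286 + m(-12, Z(4)))**2 = (1/286 + (-15 + 10*(-12)))**2 = (1/286 + (-15 - 120))**2 = (1/286 - 135)**2 = (-38609/286)**2 = 1490654881/81796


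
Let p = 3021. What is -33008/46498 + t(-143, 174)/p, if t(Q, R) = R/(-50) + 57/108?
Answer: -44934498193/63211706100 ≈ -0.71086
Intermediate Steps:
t(Q, R) = 19/36 - R/50 (t(Q, R) = R*(-1/50) + 57*(1/108) = -R/50 + 19/36 = 19/36 - R/50)
-33008/46498 + t(-143, 174)/p = -33008/46498 + (19/36 - 1/50*174)/3021 = -33008*1/46498 + (19/36 - 87/25)*(1/3021) = -16504/23249 - 2657/900*1/3021 = -16504/23249 - 2657/2718900 = -44934498193/63211706100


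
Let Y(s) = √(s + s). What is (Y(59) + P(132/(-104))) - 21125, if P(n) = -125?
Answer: -21250 + √118 ≈ -21239.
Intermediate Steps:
Y(s) = √2*√s (Y(s) = √(2*s) = √2*√s)
(Y(59) + P(132/(-104))) - 21125 = (√2*√59 - 125) - 21125 = (√118 - 125) - 21125 = (-125 + √118) - 21125 = -21250 + √118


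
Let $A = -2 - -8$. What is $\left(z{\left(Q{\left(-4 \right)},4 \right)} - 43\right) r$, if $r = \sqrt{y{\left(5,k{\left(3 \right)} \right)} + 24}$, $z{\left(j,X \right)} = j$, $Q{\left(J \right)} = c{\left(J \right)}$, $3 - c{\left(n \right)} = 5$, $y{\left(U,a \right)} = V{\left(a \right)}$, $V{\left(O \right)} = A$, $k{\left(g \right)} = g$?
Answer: $- 45 \sqrt{30} \approx -246.48$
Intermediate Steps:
$A = 6$ ($A = -2 + 8 = 6$)
$V{\left(O \right)} = 6$
$y{\left(U,a \right)} = 6$
$c{\left(n \right)} = -2$ ($c{\left(n \right)} = 3 - 5 = -2$)
$Q{\left(J \right)} = -2$
$r = \sqrt{30}$ ($r = \sqrt{6 + 24} = \sqrt{30} \approx 5.4772$)
$\left(z{\left(Q{\left(-4 \right)},4 \right)} - 43\right) r = \left(-2 - 43\right) \sqrt{30} = - 45 \sqrt{30}$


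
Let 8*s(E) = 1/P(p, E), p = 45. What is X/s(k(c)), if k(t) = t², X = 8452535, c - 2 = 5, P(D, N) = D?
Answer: 3042912600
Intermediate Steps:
c = 7 (c = 2 + 5 = 7)
s(E) = 1/360 (s(E) = (⅛)/45 = (⅛)*(1/45) = 1/360)
X/s(k(c)) = 8452535/(1/360) = 8452535*360 = 3042912600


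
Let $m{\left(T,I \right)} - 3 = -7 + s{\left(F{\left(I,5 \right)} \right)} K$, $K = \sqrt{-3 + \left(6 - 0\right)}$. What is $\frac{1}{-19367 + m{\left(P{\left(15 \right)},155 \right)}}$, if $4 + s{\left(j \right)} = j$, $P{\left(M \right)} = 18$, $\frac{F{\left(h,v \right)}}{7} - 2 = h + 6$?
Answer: $- \frac{6457}{123785778} - \frac{379 \sqrt{3}}{123785778} \approx -5.7466 \cdot 10^{-5}$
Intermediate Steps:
$F{\left(h,v \right)} = 56 + 7 h$ ($F{\left(h,v \right)} = 14 + 7 \left(h + 6\right) = 14 + 7 \left(6 + h\right) = 14 + \left(42 + 7 h\right) = 56 + 7 h$)
$K = \sqrt{3}$ ($K = \sqrt{-3 + \left(6 + 0\right)} = \sqrt{-3 + 6} = \sqrt{3} \approx 1.732$)
$s{\left(j \right)} = -4 + j$
$m{\left(T,I \right)} = -4 + \sqrt{3} \left(52 + 7 I\right)$ ($m{\left(T,I \right)} = 3 + \left(-7 + \left(-4 + \left(56 + 7 I\right)\right) \sqrt{3}\right) = 3 + \left(-7 + \left(52 + 7 I\right) \sqrt{3}\right) = 3 + \left(-7 + \sqrt{3} \left(52 + 7 I\right)\right) = -4 + \sqrt{3} \left(52 + 7 I\right)$)
$\frac{1}{-19367 + m{\left(P{\left(15 \right)},155 \right)}} = \frac{1}{-19367 - \left(4 - \sqrt{3} \left(52 + 7 \cdot 155\right)\right)} = \frac{1}{-19367 - \left(4 - \sqrt{3} \left(52 + 1085\right)\right)} = \frac{1}{-19367 - \left(4 - \sqrt{3} \cdot 1137\right)} = \frac{1}{-19367 - \left(4 - 1137 \sqrt{3}\right)} = \frac{1}{-19371 + 1137 \sqrt{3}}$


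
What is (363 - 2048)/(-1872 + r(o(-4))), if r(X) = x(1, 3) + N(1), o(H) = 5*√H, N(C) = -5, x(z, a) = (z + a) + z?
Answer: 1685/1872 ≈ 0.90011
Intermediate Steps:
x(z, a) = a + 2*z (x(z, a) = (a + z) + z = a + 2*z)
r(X) = 0 (r(X) = (3 + 2*1) - 5 = (3 + 2) - 5 = 5 - 5 = 0)
(363 - 2048)/(-1872 + r(o(-4))) = (363 - 2048)/(-1872 + 0) = -1685/(-1872) = -1685*(-1/1872) = 1685/1872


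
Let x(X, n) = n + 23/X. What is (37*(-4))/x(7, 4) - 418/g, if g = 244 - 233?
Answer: -2974/51 ≈ -58.314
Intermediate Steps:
g = 11
(37*(-4))/x(7, 4) - 418/g = (37*(-4))/(4 + 23/7) - 418/11 = -148/(4 + 23*(⅐)) - 418*1/11 = -148/(4 + 23/7) - 38 = -148/51/7 - 38 = -148*7/51 - 38 = -1036/51 - 38 = -2974/51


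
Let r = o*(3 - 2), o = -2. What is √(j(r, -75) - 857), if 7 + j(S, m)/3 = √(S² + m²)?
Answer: √(-878 + 3*√5629) ≈ 25.552*I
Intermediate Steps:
r = -2 (r = -2*(3 - 2) = -2*1 = -2)
j(S, m) = -21 + 3*√(S² + m²)
√(j(r, -75) - 857) = √((-21 + 3*√((-2)² + (-75)²)) - 857) = √((-21 + 3*√(4 + 5625)) - 857) = √((-21 + 3*√5629) - 857) = √(-878 + 3*√5629)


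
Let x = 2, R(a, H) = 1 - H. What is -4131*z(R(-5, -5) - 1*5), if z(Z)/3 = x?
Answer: -24786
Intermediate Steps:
z(Z) = 6 (z(Z) = 3*2 = 6)
-4131*z(R(-5, -5) - 1*5) = -4131*6 = -24786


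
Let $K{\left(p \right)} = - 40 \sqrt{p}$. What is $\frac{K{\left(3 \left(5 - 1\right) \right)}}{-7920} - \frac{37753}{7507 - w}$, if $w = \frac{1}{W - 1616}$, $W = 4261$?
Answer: $- \frac{99856685}{19856014} + \frac{\sqrt{3}}{99} \approx -5.0115$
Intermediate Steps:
$w = \frac{1}{2645}$ ($w = \frac{1}{4261 - 1616} = \frac{1}{2645} \approx 0.00037807$)
$\frac{K{\left(3 \left(5 - 1\right) \right)}}{-7920} - \frac{37753}{7507 - w} = \frac{\left(-40\right) \sqrt{3 \left(5 - 1\right)}}{-7920} - \frac{37753}{7507 - \frac{1}{2645}} = - 40 \sqrt{3 \cdot 4} \left(- \frac{1}{7920}\right) - \frac{37753}{7507 - \frac{1}{2645}} = - 40 \sqrt{12} \left(- \frac{1}{7920}\right) - \frac{37753}{\frac{19856014}{2645}} = - 40 \cdot 2 \sqrt{3} \left(- \frac{1}{7920}\right) - \frac{99856685}{19856014} = - 80 \sqrt{3} \left(- \frac{1}{7920}\right) - \frac{99856685}{19856014} = \frac{\sqrt{3}}{99} - \frac{99856685}{19856014} = - \frac{99856685}{19856014} + \frac{\sqrt{3}}{99}$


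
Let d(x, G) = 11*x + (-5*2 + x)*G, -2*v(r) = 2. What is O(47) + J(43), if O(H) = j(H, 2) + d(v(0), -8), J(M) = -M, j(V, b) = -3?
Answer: 31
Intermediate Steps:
v(r) = -1 (v(r) = -½*2 = -1)
d(x, G) = 11*x + G*(-10 + x) (d(x, G) = 11*x + (-10 + x)*G = 11*x + G*(-10 + x))
O(H) = 74 (O(H) = -3 + (-10*(-8) + 11*(-1) - 8*(-1)) = -3 + (80 - 11 + 8) = -3 + 77 = 74)
O(47) + J(43) = 74 - 1*43 = 74 - 43 = 31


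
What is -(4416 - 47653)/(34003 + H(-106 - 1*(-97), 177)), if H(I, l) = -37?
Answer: 43237/33966 ≈ 1.2729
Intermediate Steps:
-(4416 - 47653)/(34003 + H(-106 - 1*(-97), 177)) = -(4416 - 47653)/(34003 - 37) = -(-43237)/33966 = -1*(-43237/33966) = 43237/33966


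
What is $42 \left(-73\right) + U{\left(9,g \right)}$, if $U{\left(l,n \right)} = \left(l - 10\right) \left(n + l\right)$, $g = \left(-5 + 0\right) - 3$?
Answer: $-3067$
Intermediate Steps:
$g = -8$ ($g = -5 - 3 = -8$)
$U{\left(l,n \right)} = \left(-10 + l\right) \left(l + n\right)$
$42 \left(-73\right) + U{\left(9,g \right)} = 42 \left(-73\right) + \left(9^{2} - 90 - -80 + 9 \left(-8\right)\right) = -3066 + \left(81 - 90 + 80 - 72\right) = -3066 - 1 = -3067$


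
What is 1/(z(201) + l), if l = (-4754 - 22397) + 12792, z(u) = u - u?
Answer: -1/14359 ≈ -6.9643e-5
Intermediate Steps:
z(u) = 0
l = -14359 (l = -27151 + 12792 = -14359)
1/(z(201) + l) = 1/(0 - 14359) = 1/(-14359) = -1/14359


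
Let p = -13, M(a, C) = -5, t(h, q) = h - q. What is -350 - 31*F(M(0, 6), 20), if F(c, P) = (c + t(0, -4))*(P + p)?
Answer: -133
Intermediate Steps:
F(c, P) = (-13 + P)*(4 + c) (F(c, P) = (c + (0 - 1*(-4)))*(P - 13) = (c + (0 + 4))*(-13 + P) = (c + 4)*(-13 + P) = (4 + c)*(-13 + P) = (-13 + P)*(4 + c))
-350 - 31*F(M(0, 6), 20) = -350 - 31*(-52 - 13*(-5) + 4*20 + 20*(-5)) = -350 - 31*(-52 + 65 + 80 - 100) = -350 - 31*(-7) = -350 + 217 = -133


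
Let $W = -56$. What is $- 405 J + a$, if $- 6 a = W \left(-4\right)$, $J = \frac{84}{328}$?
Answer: $- \frac{34699}{246} \approx -141.05$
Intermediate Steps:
$J = \frac{21}{82}$ ($J = 84 \cdot \frac{1}{328} = \frac{21}{82} \approx 0.2561$)
$a = - \frac{112}{3}$ ($a = - \frac{\left(-56\right) \left(-4\right)}{6} = \left(- \frac{1}{6}\right) 224 = - \frac{112}{3} \approx -37.333$)
$- 405 J + a = \left(-405\right) \frac{21}{82} - \frac{112}{3} = - \frac{8505}{82} - \frac{112}{3} = - \frac{34699}{246}$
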